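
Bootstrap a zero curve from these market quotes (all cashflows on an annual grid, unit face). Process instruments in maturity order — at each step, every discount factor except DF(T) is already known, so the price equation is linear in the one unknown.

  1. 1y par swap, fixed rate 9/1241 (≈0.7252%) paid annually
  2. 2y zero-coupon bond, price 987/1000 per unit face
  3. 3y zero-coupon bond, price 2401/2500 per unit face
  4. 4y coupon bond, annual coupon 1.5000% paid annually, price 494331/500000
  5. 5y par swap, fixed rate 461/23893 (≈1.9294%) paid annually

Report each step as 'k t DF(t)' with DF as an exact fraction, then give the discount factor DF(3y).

step 1 [1y] swap r/1=9/1241: DF=(1 − 9/1241·(0))/(1+9/1241) = 1241/1250 ≈ 0.992800
step 2 [2y] zero: DF = P = 987/1000 ≈ 0.987000
step 3 [3y] zero: DF = P = 2401/2500 ≈ 0.960400
step 4 [4y] bond c/1=3/200: DF=(494331/500000 − 3/200·(0.992800+0.987000+0.960400))/(1+3/200) = 4653/5000 ≈ 0.930600
step 5 [5y] swap r/1=461/23893: DF=(1 − 461/23893·(0.992800+0.987000+0.960400+0.930600))/(1+461/23893) = 4539/5000 ≈ 0.907800

1 1 1241/1250
2 2 987/1000
3 3 2401/2500
4 4 4653/5000
5 5 4539/5000
DF(3y) = 2401/2500 ≈ 0.960400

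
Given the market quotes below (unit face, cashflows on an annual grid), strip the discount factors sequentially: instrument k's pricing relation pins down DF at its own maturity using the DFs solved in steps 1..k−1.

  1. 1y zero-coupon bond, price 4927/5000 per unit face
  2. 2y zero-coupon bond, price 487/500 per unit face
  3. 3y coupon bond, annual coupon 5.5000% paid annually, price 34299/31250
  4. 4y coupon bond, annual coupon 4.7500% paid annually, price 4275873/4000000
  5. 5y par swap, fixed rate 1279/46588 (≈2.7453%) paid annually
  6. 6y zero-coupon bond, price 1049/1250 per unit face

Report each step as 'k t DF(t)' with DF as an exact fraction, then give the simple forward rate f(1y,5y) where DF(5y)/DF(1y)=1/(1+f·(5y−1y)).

1 1 4927/5000
2 2 487/500
3 3 4691/5000
4 4 8891/10000
5 5 8721/10000
6 6 1049/1250
f(1y,5y) = ((4927/5000)/(8721/10000) − 1)/(4) = 1133/34884 ≈ 3.2479%

step 1 [1y] zero: DF = P = 4927/5000 ≈ 0.985400
step 2 [2y] zero: DF = P = 487/500 ≈ 0.974000
step 3 [3y] bond c/1=11/200: DF=(34299/31250 − 11/200·(0.985400+0.974000))/(1+11/200) = 4691/5000 ≈ 0.938200
step 4 [4y] bond c/1=19/400: DF=(4275873/4000000 − 19/400·(0.985400+0.974000+0.938200))/(1+19/400) = 8891/10000 ≈ 0.889100
step 5 [5y] swap r/1=1279/46588: DF=(1 − 1279/46588·(0.985400+0.974000+0.938200+0.889100))/(1+1279/46588) = 8721/10000 ≈ 0.872100
step 6 [6y] zero: DF = P = 1049/1250 ≈ 0.839200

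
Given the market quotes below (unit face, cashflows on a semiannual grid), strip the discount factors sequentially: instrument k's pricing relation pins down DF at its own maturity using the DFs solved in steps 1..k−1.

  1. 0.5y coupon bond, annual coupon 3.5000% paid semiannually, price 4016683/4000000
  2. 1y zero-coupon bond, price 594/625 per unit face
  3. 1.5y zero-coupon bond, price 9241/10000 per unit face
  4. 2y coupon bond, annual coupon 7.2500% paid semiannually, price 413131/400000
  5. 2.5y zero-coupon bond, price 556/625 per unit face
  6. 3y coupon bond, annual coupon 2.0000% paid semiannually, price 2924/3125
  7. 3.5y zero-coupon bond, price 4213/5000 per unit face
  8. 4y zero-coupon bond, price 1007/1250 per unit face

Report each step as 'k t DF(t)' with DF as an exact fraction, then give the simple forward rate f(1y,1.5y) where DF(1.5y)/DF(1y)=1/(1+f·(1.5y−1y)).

1 1/2 9869/10000
2 1 594/625
3 3/2 9241/10000
4 2 4483/5000
5 5/2 556/625
6 3 2201/2500
7 7/2 4213/5000
8 4 1007/1250
f(1y,1.5y) = ((594/625)/(9241/10000) − 1)/(1/2) = 526/9241 ≈ 5.6920%

step 1 [0.5y] bond c/2=7/400: DF=(4016683/4000000 − 7/400·(0))/(1+7/400) = 9869/10000 ≈ 0.986900
step 2 [1y] zero: DF = P = 594/625 ≈ 0.950400
step 3 [1.5y] zero: DF = P = 9241/10000 ≈ 0.924100
step 4 [2y] bond c/2=29/800: DF=(413131/400000 − 29/800·(0.986900+0.950400+0.924100))/(1+29/800) = 4483/5000 ≈ 0.896600
step 5 [2.5y] zero: DF = P = 556/625 ≈ 0.889600
step 6 [3y] bond c/2=1/100: DF=(2924/3125 − 1/100·(0.986900+0.950400+0.924100+0.896600+0.889600))/(1+1/100) = 2201/2500 ≈ 0.880400
step 7 [3.5y] zero: DF = P = 4213/5000 ≈ 0.842600
step 8 [4y] zero: DF = P = 1007/1250 ≈ 0.805600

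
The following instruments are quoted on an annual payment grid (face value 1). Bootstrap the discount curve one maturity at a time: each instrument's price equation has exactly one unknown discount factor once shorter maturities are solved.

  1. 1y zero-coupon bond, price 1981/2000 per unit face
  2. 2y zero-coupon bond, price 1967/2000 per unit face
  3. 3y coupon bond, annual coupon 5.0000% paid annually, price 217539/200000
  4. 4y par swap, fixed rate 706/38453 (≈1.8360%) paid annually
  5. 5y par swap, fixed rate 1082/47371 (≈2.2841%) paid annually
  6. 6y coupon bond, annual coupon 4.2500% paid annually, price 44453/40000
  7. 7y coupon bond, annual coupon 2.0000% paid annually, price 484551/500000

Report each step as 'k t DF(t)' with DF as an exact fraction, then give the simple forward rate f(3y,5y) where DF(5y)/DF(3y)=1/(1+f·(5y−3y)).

1 1 1981/2000
2 2 1967/2000
3 3 9419/10000
4 4 4647/5000
5 5 4459/5000
6 6 8729/10000
7 7 8401/10000
f(3y,5y) = ((9419/10000)/(4459/5000) − 1)/(2) = 501/17836 ≈ 2.8089%

step 1 [1y] zero: DF = P = 1981/2000 ≈ 0.990500
step 2 [2y] zero: DF = P = 1967/2000 ≈ 0.983500
step 3 [3y] bond c/1=1/20: DF=(217539/200000 − 1/20·(0.990500+0.983500))/(1+1/20) = 9419/10000 ≈ 0.941900
step 4 [4y] swap r/1=706/38453: DF=(1 − 706/38453·(0.990500+0.983500+0.941900))/(1+706/38453) = 4647/5000 ≈ 0.929400
step 5 [5y] swap r/1=1082/47371: DF=(1 − 1082/47371·(0.990500+0.983500+0.941900+0.929400))/(1+1082/47371) = 4459/5000 ≈ 0.891800
step 6 [6y] bond c/1=17/400: DF=(44453/40000 − 17/400·(0.990500+0.983500+0.941900+0.929400+0.891800))/(1+17/400) = 8729/10000 ≈ 0.872900
step 7 [7y] bond c/1=1/50: DF=(484551/500000 − 1/50·(0.990500+0.983500+0.941900+0.929400+0.891800+0.872900))/(1+1/50) = 8401/10000 ≈ 0.840100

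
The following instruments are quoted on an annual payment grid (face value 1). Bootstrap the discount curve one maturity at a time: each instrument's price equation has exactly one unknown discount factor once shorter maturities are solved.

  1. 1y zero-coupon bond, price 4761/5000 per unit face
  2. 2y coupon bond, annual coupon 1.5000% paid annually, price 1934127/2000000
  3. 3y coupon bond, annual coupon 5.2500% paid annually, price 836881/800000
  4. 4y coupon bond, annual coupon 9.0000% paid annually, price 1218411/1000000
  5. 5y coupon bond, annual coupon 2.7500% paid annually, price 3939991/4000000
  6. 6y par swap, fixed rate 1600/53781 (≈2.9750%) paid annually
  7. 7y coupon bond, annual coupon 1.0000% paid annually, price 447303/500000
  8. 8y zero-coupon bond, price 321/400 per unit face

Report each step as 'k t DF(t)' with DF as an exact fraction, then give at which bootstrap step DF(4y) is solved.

step 1 [1y] zero: DF = P = 4761/5000 ≈ 0.952200
step 2 [2y] bond c/1=3/200: DF=(1934127/2000000 − 3/200·(0.952200))/(1+3/200) = 9387/10000 ≈ 0.938700
step 3 [3y] bond c/1=21/400: DF=(836881/800000 − 21/400·(0.952200+0.938700))/(1+21/400) = 2249/2500 ≈ 0.899600
step 4 [4y] bond c/1=9/100: DF=(1218411/1000000 − 9/100·(0.952200+0.938700+0.899600))/(1+9/100) = 4437/5000 ≈ 0.887400
step 5 [5y] bond c/1=11/400: DF=(3939991/4000000 − 11/400·(0.952200+0.938700+0.899600+0.887400))/(1+11/400) = 4301/5000 ≈ 0.860200
step 6 [6y] swap r/1=1600/53781: DF=(1 − 1600/53781·(0.952200+0.938700+0.899600+0.887400+0.860200))/(1+1600/53781) = 21/25 ≈ 0.840000
step 7 [7y] bond c/1=1/100: DF=(447303/500000 − 1/100·(0.952200+0.938700+0.899600+0.887400+0.860200+0.840000))/(1+1/100) = 333/400 ≈ 0.832500
step 8 [8y] zero: DF = P = 321/400 ≈ 0.802500

1 1 4761/5000
2 2 9387/10000
3 3 2249/2500
4 4 4437/5000
5 5 4301/5000
6 6 21/25
7 7 333/400
8 8 321/400
DF(4y) is solved at step 4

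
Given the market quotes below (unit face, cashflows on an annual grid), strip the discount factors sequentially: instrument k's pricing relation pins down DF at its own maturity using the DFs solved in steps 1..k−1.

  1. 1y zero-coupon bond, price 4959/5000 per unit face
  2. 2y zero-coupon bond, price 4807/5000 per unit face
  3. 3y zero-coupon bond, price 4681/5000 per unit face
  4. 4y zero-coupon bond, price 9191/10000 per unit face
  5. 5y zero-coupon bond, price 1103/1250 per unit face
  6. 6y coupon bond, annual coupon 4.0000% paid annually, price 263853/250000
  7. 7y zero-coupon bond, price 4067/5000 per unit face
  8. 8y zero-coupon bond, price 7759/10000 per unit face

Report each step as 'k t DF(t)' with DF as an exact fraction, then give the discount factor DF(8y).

1 1 4959/5000
2 2 4807/5000
3 3 4681/5000
4 4 9191/10000
5 5 1103/1250
6 6 1043/1250
7 7 4067/5000
8 8 7759/10000
DF(8y) = 7759/10000 ≈ 0.775900

step 1 [1y] zero: DF = P = 4959/5000 ≈ 0.991800
step 2 [2y] zero: DF = P = 4807/5000 ≈ 0.961400
step 3 [3y] zero: DF = P = 4681/5000 ≈ 0.936200
step 4 [4y] zero: DF = P = 9191/10000 ≈ 0.919100
step 5 [5y] zero: DF = P = 1103/1250 ≈ 0.882400
step 6 [6y] bond c/1=1/25: DF=(263853/250000 − 1/25·(0.991800+0.961400+0.936200+0.919100+0.882400))/(1+1/25) = 1043/1250 ≈ 0.834400
step 7 [7y] zero: DF = P = 4067/5000 ≈ 0.813400
step 8 [8y] zero: DF = P = 7759/10000 ≈ 0.775900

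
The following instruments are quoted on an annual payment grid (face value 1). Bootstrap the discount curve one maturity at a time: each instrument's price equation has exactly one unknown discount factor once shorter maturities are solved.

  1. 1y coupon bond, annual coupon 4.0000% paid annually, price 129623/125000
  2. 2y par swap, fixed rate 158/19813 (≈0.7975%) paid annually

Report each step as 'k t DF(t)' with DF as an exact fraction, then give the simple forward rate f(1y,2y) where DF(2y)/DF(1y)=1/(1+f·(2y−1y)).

step 1 [1y] bond c/1=1/25: DF=(129623/125000 − 1/25·(0))/(1+1/25) = 9971/10000 ≈ 0.997100
step 2 [2y] swap r/1=158/19813: DF=(1 − 158/19813·(0.997100))/(1+158/19813) = 4921/5000 ≈ 0.984200

1 1 9971/10000
2 2 4921/5000
f(1y,2y) = ((9971/10000)/(4921/5000) − 1)/(1) = 129/9842 ≈ 1.3107%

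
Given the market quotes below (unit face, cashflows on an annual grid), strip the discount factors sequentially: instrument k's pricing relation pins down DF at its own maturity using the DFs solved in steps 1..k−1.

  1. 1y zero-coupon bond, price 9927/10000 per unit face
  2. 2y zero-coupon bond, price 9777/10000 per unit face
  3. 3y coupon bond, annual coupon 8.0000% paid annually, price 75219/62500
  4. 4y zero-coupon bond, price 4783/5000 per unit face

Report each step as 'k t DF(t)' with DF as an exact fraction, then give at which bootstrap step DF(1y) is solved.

step 1 [1y] zero: DF = P = 9927/10000 ≈ 0.992700
step 2 [2y] zero: DF = P = 9777/10000 ≈ 0.977700
step 3 [3y] bond c/1=2/25: DF=(75219/62500 − 2/25·(0.992700+0.977700))/(1+2/25) = 2421/2500 ≈ 0.968400
step 4 [4y] zero: DF = P = 4783/5000 ≈ 0.956600

1 1 9927/10000
2 2 9777/10000
3 3 2421/2500
4 4 4783/5000
DF(1y) is solved at step 1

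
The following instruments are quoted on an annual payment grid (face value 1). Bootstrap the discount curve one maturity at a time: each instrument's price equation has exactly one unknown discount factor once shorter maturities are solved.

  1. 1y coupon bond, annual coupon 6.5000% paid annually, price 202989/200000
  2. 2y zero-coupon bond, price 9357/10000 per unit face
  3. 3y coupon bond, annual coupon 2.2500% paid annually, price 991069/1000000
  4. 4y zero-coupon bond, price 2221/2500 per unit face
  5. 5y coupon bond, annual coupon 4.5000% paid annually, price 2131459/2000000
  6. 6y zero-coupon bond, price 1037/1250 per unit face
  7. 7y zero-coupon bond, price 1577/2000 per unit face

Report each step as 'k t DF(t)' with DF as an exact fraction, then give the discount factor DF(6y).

1 1 953/1000
2 2 9357/10000
3 3 9277/10000
4 4 2221/2500
5 5 8603/10000
6 6 1037/1250
7 7 1577/2000
DF(6y) = 1037/1250 ≈ 0.829600

step 1 [1y] bond c/1=13/200: DF=(202989/200000 − 13/200·(0))/(1+13/200) = 953/1000 ≈ 0.953000
step 2 [2y] zero: DF = P = 9357/10000 ≈ 0.935700
step 3 [3y] bond c/1=9/400: DF=(991069/1000000 − 9/400·(0.953000+0.935700))/(1+9/400) = 9277/10000 ≈ 0.927700
step 4 [4y] zero: DF = P = 2221/2500 ≈ 0.888400
step 5 [5y] bond c/1=9/200: DF=(2131459/2000000 − 9/200·(0.953000+0.935700+0.927700+0.888400))/(1+9/200) = 8603/10000 ≈ 0.860300
step 6 [6y] zero: DF = P = 1037/1250 ≈ 0.829600
step 7 [7y] zero: DF = P = 1577/2000 ≈ 0.788500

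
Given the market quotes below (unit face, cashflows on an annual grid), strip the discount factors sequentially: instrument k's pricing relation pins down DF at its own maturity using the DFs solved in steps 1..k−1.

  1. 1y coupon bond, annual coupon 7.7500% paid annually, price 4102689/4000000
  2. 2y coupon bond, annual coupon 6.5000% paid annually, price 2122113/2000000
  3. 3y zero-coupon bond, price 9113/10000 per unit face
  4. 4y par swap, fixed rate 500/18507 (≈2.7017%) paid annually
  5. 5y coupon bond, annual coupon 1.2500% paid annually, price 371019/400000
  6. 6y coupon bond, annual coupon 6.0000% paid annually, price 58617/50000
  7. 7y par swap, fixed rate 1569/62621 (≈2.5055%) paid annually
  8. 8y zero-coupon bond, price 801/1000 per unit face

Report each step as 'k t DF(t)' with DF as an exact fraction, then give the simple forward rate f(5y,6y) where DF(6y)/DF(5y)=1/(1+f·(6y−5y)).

step 1 [1y] bond c/1=31/400: DF=(4102689/4000000 − 31/400·(0))/(1+31/400) = 9519/10000 ≈ 0.951900
step 2 [2y] bond c/1=13/200: DF=(2122113/2000000 − 13/200·(0.951900))/(1+13/200) = 4691/5000 ≈ 0.938200
step 3 [3y] zero: DF = P = 9113/10000 ≈ 0.911300
step 4 [4y] swap r/1=500/18507: DF=(1 − 500/18507·(0.951900+0.938200+0.911300))/(1+500/18507) = 9/10 ≈ 0.900000
step 5 [5y] bond c/1=1/80: DF=(371019/400000 − 1/80·(0.951900+0.938200+0.911300+0.900000))/(1+1/80) = 544/625 ≈ 0.870400
step 6 [6y] bond c/1=3/50: DF=(58617/50000 − 3/50·(0.951900+0.938200+0.911300+0.900000+0.870400))/(1+3/50) = 1059/1250 ≈ 0.847200
step 7 [7y] swap r/1=1569/62621: DF=(1 − 1569/62621·(0.951900+0.938200+0.911300+0.900000+0.870400+0.847200))/(1+1569/62621) = 8431/10000 ≈ 0.843100
step 8 [8y] zero: DF = P = 801/1000 ≈ 0.801000

1 1 9519/10000
2 2 4691/5000
3 3 9113/10000
4 4 9/10
5 5 544/625
6 6 1059/1250
7 7 8431/10000
8 8 801/1000
f(5y,6y) = ((544/625)/(1059/1250) − 1)/(1) = 29/1059 ≈ 2.7384%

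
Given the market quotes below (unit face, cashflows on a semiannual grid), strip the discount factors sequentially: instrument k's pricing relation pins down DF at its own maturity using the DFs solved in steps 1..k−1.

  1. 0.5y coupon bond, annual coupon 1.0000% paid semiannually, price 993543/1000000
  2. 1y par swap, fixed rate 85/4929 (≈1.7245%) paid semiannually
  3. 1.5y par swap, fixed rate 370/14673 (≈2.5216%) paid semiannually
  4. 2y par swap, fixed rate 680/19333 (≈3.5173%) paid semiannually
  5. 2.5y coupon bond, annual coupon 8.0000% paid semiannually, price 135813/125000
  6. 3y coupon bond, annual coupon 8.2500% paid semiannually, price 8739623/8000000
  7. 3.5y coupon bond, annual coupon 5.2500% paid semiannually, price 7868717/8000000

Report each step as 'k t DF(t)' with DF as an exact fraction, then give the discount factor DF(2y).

step 1 [0.5y] bond c/2=1/200: DF=(993543/1000000 − 1/200·(0))/(1+1/200) = 4943/5000 ≈ 0.988600
step 2 [1y] swap r/2=85/9858: DF=(1 − 85/9858·(0.988600))/(1+85/9858) = 983/1000 ≈ 0.983000
step 3 [1.5y] swap r/2=185/14673: DF=(1 − 185/14673·(0.988600+0.983000))/(1+185/14673) = 963/1000 ≈ 0.963000
step 4 [2y] swap r/2=340/19333: DF=(1 − 340/19333·(0.988600+0.983000+0.963000))/(1+340/19333) = 233/250 ≈ 0.932000
step 5 [2.5y] bond c/2=1/25: DF=(135813/125000 − 1/25·(0.988600+0.983000+0.963000+0.932000))/(1+1/25) = 112/125 ≈ 0.896000
step 6 [3y] bond c/2=33/800: DF=(8739623/8000000 − 33/800·(0.988600+0.983000+0.963000+0.932000+0.896000))/(1+33/800) = 1721/2000 ≈ 0.860500
step 7 [3.5y] bond c/2=21/800: DF=(7868717/8000000 − 21/800·(0.988600+0.983000+0.963000+0.932000+0.896000+0.860500))/(1+21/800) = 4073/5000 ≈ 0.814600

1 1/2 4943/5000
2 1 983/1000
3 3/2 963/1000
4 2 233/250
5 5/2 112/125
6 3 1721/2000
7 7/2 4073/5000
DF(2y) = 233/250 ≈ 0.932000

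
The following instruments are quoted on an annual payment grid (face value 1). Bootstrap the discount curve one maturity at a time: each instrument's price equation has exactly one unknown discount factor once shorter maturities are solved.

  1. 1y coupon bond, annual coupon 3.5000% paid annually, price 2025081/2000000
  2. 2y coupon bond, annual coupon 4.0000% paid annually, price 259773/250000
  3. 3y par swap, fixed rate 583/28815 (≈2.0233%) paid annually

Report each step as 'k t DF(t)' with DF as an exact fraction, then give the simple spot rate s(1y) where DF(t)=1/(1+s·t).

1 1 9783/10000
2 2 1923/2000
3 3 9417/10000
s(1y) = (1/(9783/10000) − 1)/(1) = 217/9783 ≈ 2.2181%

step 1 [1y] bond c/1=7/200: DF=(2025081/2000000 − 7/200·(0))/(1+7/200) = 9783/10000 ≈ 0.978300
step 2 [2y] bond c/1=1/25: DF=(259773/250000 − 1/25·(0.978300))/(1+1/25) = 1923/2000 ≈ 0.961500
step 3 [3y] swap r/1=583/28815: DF=(1 − 583/28815·(0.978300+0.961500))/(1+583/28815) = 9417/10000 ≈ 0.941700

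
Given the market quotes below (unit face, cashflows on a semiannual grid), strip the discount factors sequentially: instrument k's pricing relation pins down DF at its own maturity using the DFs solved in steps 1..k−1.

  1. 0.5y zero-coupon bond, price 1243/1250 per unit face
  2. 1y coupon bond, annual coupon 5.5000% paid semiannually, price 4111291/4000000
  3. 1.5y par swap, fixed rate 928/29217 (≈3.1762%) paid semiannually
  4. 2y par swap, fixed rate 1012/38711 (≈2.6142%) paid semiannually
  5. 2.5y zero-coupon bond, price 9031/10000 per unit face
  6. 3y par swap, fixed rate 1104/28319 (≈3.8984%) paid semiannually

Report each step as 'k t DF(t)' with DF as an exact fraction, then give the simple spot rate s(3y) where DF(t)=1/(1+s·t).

step 1 [0.5y] zero: DF = P = 1243/1250 ≈ 0.994400
step 2 [1y] bond c/2=11/400: DF=(4111291/4000000 − 11/400·(0.994400))/(1+11/400) = 9737/10000 ≈ 0.973700
step 3 [1.5y] swap r/2=464/29217: DF=(1 − 464/29217·(0.994400+0.973700))/(1+464/29217) = 596/625 ≈ 0.953600
step 4 [2y] swap r/2=506/38711: DF=(1 − 506/38711·(0.994400+0.973700+0.953600))/(1+506/38711) = 4747/5000 ≈ 0.949400
step 5 [2.5y] zero: DF = P = 9031/10000 ≈ 0.903100
step 6 [3y] swap r/2=552/28319: DF=(1 − 552/28319·(0.994400+0.973700+0.953600+0.949400+0.903100))/(1+552/28319) = 556/625 ≈ 0.889600

1 1/2 1243/1250
2 1 9737/10000
3 3/2 596/625
4 2 4747/5000
5 5/2 9031/10000
6 3 556/625
s(3y) = (1/(556/625) − 1)/(3) = 23/556 ≈ 4.1367%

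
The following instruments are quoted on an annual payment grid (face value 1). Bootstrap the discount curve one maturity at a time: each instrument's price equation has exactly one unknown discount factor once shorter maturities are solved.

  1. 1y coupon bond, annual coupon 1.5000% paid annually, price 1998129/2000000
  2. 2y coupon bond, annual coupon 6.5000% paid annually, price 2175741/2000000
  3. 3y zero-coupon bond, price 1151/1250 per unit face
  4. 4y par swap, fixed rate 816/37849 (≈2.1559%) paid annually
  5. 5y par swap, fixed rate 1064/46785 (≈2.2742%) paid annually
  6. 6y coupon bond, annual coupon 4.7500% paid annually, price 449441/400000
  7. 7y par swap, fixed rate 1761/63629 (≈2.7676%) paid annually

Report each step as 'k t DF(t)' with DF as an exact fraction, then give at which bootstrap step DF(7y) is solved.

step 1 [1y] bond c/1=3/200: DF=(1998129/2000000 − 3/200·(0))/(1+3/200) = 9843/10000 ≈ 0.984300
step 2 [2y] bond c/1=13/200: DF=(2175741/2000000 − 13/200·(0.984300))/(1+13/200) = 4807/5000 ≈ 0.961400
step 3 [3y] zero: DF = P = 1151/1250 ≈ 0.920800
step 4 [4y] swap r/1=816/37849: DF=(1 − 816/37849·(0.984300+0.961400+0.920800))/(1+816/37849) = 574/625 ≈ 0.918400
step 5 [5y] swap r/1=1064/46785: DF=(1 − 1064/46785·(0.984300+0.961400+0.920800+0.918400))/(1+1064/46785) = 1117/1250 ≈ 0.893600
step 6 [6y] bond c/1=19/400: DF=(449441/400000 − 19/400·(0.984300+0.961400+0.920800+0.918400+0.893600))/(1+19/400) = 1721/2000 ≈ 0.860500
step 7 [7y] swap r/1=1761/63629: DF=(1 − 1761/63629·(0.984300+0.961400+0.920800+0.918400+0.893600+0.860500))/(1+1761/63629) = 8239/10000 ≈ 0.823900

1 1 9843/10000
2 2 4807/5000
3 3 1151/1250
4 4 574/625
5 5 1117/1250
6 6 1721/2000
7 7 8239/10000
DF(7y) is solved at step 7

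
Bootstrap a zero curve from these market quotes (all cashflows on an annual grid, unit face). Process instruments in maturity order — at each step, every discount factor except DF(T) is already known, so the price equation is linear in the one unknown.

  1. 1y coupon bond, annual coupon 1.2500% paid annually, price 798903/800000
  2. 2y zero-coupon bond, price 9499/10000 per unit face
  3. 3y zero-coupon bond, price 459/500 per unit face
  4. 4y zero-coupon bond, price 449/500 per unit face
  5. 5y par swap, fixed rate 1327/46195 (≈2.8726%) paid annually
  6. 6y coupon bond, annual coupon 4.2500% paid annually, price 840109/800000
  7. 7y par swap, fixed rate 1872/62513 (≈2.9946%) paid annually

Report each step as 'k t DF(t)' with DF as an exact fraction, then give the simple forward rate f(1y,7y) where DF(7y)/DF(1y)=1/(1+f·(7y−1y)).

step 1 [1y] bond c/1=1/80: DF=(798903/800000 − 1/80·(0))/(1+1/80) = 9863/10000 ≈ 0.986300
step 2 [2y] zero: DF = P = 9499/10000 ≈ 0.949900
step 3 [3y] zero: DF = P = 459/500 ≈ 0.918000
step 4 [4y] zero: DF = P = 449/500 ≈ 0.898000
step 5 [5y] swap r/1=1327/46195: DF=(1 − 1327/46195·(0.986300+0.949900+0.918000+0.898000))/(1+1327/46195) = 8673/10000 ≈ 0.867300
step 6 [6y] bond c/1=17/400: DF=(840109/800000 − 17/400·(0.986300+0.949900+0.918000+0.898000+0.867300))/(1+17/400) = 819/1000 ≈ 0.819000
step 7 [7y] swap r/1=1872/62513: DF=(1 − 1872/62513·(0.986300+0.949900+0.918000+0.898000+0.867300+0.819000))/(1+1872/62513) = 508/625 ≈ 0.812800

1 1 9863/10000
2 2 9499/10000
3 3 459/500
4 4 449/500
5 5 8673/10000
6 6 819/1000
7 7 508/625
f(1y,7y) = ((9863/10000)/(508/625) − 1)/(6) = 1735/48768 ≈ 3.5577%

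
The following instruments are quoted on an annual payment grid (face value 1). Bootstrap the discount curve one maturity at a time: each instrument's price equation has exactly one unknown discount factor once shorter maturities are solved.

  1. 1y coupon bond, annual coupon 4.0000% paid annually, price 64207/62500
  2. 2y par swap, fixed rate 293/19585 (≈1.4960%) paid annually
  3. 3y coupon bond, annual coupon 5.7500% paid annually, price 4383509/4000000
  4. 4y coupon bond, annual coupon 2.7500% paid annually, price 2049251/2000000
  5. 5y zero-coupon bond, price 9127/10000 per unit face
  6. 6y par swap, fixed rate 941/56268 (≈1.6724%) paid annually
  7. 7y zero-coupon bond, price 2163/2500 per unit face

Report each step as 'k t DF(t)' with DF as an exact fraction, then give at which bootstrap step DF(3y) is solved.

step 1 [1y] bond c/1=1/25: DF=(64207/62500 − 1/25·(0))/(1+1/25) = 4939/5000 ≈ 0.987800
step 2 [2y] swap r/1=293/19585: DF=(1 − 293/19585·(0.987800))/(1+293/19585) = 9707/10000 ≈ 0.970700
step 3 [3y] bond c/1=23/400: DF=(4383509/4000000 − 23/400·(0.987800+0.970700))/(1+23/400) = 4649/5000 ≈ 0.929800
step 4 [4y] bond c/1=11/400: DF=(2049251/2000000 − 11/400·(0.987800+0.970700+0.929800))/(1+11/400) = 9199/10000 ≈ 0.919900
step 5 [5y] zero: DF = P = 9127/10000 ≈ 0.912700
step 6 [6y] swap r/1=941/56268: DF=(1 − 941/56268·(0.987800+0.970700+0.929800+0.919900+0.912700))/(1+941/56268) = 9059/10000 ≈ 0.905900
step 7 [7y] zero: DF = P = 2163/2500 ≈ 0.865200

1 1 4939/5000
2 2 9707/10000
3 3 4649/5000
4 4 9199/10000
5 5 9127/10000
6 6 9059/10000
7 7 2163/2500
DF(3y) is solved at step 3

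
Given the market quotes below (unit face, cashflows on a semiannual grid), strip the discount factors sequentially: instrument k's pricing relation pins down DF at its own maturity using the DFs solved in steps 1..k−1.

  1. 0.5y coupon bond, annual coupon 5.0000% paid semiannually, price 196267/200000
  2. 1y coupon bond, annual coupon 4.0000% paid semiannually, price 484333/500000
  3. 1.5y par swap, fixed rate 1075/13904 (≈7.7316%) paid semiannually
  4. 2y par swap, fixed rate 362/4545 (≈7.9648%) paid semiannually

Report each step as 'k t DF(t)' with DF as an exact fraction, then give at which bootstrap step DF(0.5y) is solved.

step 1 [0.5y] bond c/2=1/40: DF=(196267/200000 − 1/40·(0))/(1+1/40) = 4787/5000 ≈ 0.957400
step 2 [1y] bond c/2=1/50: DF=(484333/500000 − 1/50·(0.957400))/(1+1/50) = 9309/10000 ≈ 0.930900
step 3 [1.5y] swap r/2=1075/27808: DF=(1 − 1075/27808·(0.957400+0.930900))/(1+1075/27808) = 357/400 ≈ 0.892500
step 4 [2y] swap r/2=181/4545: DF=(1 − 181/4545·(0.957400+0.930900+0.892500))/(1+181/4545) = 1069/1250 ≈ 0.855200

1 1/2 4787/5000
2 1 9309/10000
3 3/2 357/400
4 2 1069/1250
DF(0.5y) is solved at step 1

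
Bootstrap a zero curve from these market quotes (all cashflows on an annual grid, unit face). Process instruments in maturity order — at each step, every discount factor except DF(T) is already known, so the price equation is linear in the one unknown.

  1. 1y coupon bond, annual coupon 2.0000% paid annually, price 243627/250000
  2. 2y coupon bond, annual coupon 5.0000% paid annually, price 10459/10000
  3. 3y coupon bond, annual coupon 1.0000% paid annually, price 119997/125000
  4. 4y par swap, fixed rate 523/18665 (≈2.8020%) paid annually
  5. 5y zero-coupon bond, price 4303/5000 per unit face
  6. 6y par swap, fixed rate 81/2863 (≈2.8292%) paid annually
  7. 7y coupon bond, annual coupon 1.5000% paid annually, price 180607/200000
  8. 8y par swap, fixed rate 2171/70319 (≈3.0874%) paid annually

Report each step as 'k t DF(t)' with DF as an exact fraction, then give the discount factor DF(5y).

1 1 4777/5000
2 2 4753/5000
3 3 2329/2500
4 4 4477/5000
5 5 4303/5000
6 6 8461/10000
7 7 8093/10000
8 8 7829/10000
DF(5y) = 4303/5000 ≈ 0.860600

step 1 [1y] bond c/1=1/50: DF=(243627/250000 − 1/50·(0))/(1+1/50) = 4777/5000 ≈ 0.955400
step 2 [2y] bond c/1=1/20: DF=(10459/10000 − 1/20·(0.955400))/(1+1/20) = 4753/5000 ≈ 0.950600
step 3 [3y] bond c/1=1/100: DF=(119997/125000 − 1/100·(0.955400+0.950600))/(1+1/100) = 2329/2500 ≈ 0.931600
step 4 [4y] swap r/1=523/18665: DF=(1 − 523/18665·(0.955400+0.950600+0.931600))/(1+523/18665) = 4477/5000 ≈ 0.895400
step 5 [5y] zero: DF = P = 4303/5000 ≈ 0.860600
step 6 [6y] swap r/1=81/2863: DF=(1 − 81/2863·(0.955400+0.950600+0.931600+0.895400+0.860600))/(1+81/2863) = 8461/10000 ≈ 0.846100
step 7 [7y] bond c/1=3/200: DF=(180607/200000 − 3/200·(0.955400+0.950600+0.931600+0.895400+0.860600+0.846100))/(1+3/200) = 8093/10000 ≈ 0.809300
step 8 [8y] swap r/1=2171/70319: DF=(1 − 2171/70319·(0.955400+0.950600+0.931600+0.895400+0.860600+0.846100+0.809300))/(1+2171/70319) = 7829/10000 ≈ 0.782900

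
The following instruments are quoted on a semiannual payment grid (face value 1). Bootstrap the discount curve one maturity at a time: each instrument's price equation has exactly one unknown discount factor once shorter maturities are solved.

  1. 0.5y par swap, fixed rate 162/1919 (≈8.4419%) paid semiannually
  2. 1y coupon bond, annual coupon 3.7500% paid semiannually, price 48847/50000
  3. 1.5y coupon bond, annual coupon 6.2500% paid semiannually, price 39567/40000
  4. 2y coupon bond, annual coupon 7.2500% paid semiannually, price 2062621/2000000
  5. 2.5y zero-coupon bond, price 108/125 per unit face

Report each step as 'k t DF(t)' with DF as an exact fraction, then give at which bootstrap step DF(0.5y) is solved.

step 1 [0.5y] swap r/2=81/1919: DF=(1 − 81/1919·(0))/(1+81/1919) = 1919/2000 ≈ 0.959500
step 2 [1y] bond c/2=3/160: DF=(48847/50000 − 3/160·(0.959500))/(1+3/160) = 9413/10000 ≈ 0.941300
step 3 [1.5y] bond c/2=1/32: DF=(39567/40000 − 1/32·(0.959500+0.941300))/(1+1/32) = 1127/1250 ≈ 0.901600
step 4 [2y] bond c/2=29/800: DF=(2062621/2000000 − 29/800·(0.959500+0.941300+0.901600))/(1+29/800) = 2243/2500 ≈ 0.897200
step 5 [2.5y] zero: DF = P = 108/125 ≈ 0.864000

1 1/2 1919/2000
2 1 9413/10000
3 3/2 1127/1250
4 2 2243/2500
5 5/2 108/125
DF(0.5y) is solved at step 1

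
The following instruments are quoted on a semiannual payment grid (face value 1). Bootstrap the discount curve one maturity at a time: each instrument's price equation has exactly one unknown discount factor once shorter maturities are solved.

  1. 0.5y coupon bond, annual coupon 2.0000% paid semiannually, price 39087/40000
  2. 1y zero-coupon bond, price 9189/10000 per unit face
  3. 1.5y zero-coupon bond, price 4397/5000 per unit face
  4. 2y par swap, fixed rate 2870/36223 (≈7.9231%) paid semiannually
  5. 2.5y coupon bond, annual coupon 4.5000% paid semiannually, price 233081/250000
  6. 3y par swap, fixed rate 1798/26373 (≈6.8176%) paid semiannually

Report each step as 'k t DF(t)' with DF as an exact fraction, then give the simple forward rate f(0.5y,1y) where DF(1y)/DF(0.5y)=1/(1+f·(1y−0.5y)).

step 1 [0.5y] bond c/2=1/100: DF=(39087/40000 − 1/100·(0))/(1+1/100) = 387/400 ≈ 0.967500
step 2 [1y] zero: DF = P = 9189/10000 ≈ 0.918900
step 3 [1.5y] zero: DF = P = 4397/5000 ≈ 0.879400
step 4 [2y] swap r/2=1435/36223: DF=(1 − 1435/36223·(0.967500+0.918900+0.879400))/(1+1435/36223) = 1713/2000 ≈ 0.856500
step 5 [2.5y] bond c/2=9/400: DF=(233081/250000 − 9/400·(0.967500+0.918900+0.879400+0.856500))/(1+9/400) = 8321/10000 ≈ 0.832100
step 6 [3y] swap r/2=899/26373: DF=(1 − 899/26373·(0.967500+0.918900+0.879400+0.856500+0.832100))/(1+899/26373) = 4101/5000 ≈ 0.820200

1 1/2 387/400
2 1 9189/10000
3 3/2 4397/5000
4 2 1713/2000
5 5/2 8321/10000
6 3 4101/5000
f(0.5y,1y) = ((387/400)/(9189/10000) − 1)/(1/2) = 108/1021 ≈ 10.5779%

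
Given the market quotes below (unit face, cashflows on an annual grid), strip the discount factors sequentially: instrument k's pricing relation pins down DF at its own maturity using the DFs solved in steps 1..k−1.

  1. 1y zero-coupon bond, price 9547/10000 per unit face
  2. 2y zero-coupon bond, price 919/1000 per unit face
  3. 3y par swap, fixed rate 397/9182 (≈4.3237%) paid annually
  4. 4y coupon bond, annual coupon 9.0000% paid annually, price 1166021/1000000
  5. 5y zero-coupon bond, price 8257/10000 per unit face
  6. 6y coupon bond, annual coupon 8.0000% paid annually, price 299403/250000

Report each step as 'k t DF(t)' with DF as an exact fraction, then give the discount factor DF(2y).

step 1 [1y] zero: DF = P = 9547/10000 ≈ 0.954700
step 2 [2y] zero: DF = P = 919/1000 ≈ 0.919000
step 3 [3y] swap r/1=397/9182: DF=(1 − 397/9182·(0.954700+0.919000))/(1+397/9182) = 8809/10000 ≈ 0.880900
step 4 [4y] bond c/1=9/100: DF=(1166021/1000000 − 9/100·(0.954700+0.919000+0.880900))/(1+9/100) = 8423/10000 ≈ 0.842300
step 5 [5y] zero: DF = P = 8257/10000 ≈ 0.825700
step 6 [6y] bond c/1=2/25: DF=(299403/250000 − 2/25·(0.954700+0.919000+0.880900+0.842300+0.825700))/(1+2/25) = 7813/10000 ≈ 0.781300

1 1 9547/10000
2 2 919/1000
3 3 8809/10000
4 4 8423/10000
5 5 8257/10000
6 6 7813/10000
DF(2y) = 919/1000 ≈ 0.919000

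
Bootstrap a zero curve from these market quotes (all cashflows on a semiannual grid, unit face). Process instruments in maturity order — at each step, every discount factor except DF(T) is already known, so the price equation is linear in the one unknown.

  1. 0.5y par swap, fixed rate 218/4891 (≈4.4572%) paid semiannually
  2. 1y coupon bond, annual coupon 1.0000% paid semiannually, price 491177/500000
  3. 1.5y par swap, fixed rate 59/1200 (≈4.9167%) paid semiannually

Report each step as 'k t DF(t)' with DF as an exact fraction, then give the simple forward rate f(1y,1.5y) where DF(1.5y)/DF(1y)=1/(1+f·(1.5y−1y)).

1 1/2 4891/5000
2 1 4863/5000
3 3/2 2323/2500
f(1y,1.5y) = ((4863/5000)/(2323/2500) − 1)/(1/2) = 217/2323 ≈ 9.3414%

step 1 [0.5y] swap r/2=109/4891: DF=(1 − 109/4891·(0))/(1+109/4891) = 4891/5000 ≈ 0.978200
step 2 [1y] bond c/2=1/200: DF=(491177/500000 − 1/200·(0.978200))/(1+1/200) = 4863/5000 ≈ 0.972600
step 3 [1.5y] swap r/2=59/2400: DF=(1 − 59/2400·(0.978200+0.972600))/(1+59/2400) = 2323/2500 ≈ 0.929200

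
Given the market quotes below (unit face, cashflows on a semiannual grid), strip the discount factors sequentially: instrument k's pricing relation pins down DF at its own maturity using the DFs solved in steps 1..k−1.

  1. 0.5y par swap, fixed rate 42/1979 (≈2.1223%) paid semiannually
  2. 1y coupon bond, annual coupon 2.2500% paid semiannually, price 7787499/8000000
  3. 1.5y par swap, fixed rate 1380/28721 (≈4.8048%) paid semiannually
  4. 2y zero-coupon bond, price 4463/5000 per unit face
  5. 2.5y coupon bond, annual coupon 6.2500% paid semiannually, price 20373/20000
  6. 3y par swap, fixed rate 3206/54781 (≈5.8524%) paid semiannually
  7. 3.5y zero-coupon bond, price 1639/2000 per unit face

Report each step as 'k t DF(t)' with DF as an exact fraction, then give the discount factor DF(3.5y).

step 1 [0.5y] swap r/2=21/1979: DF=(1 − 21/1979·(0))/(1+21/1979) = 1979/2000 ≈ 0.989500
step 2 [1y] bond c/2=9/800: DF=(7787499/8000000 − 9/800·(0.989500))/(1+9/800) = 2379/2500 ≈ 0.951600
step 3 [1.5y] swap r/2=690/28721: DF=(1 − 690/28721·(0.989500+0.951600))/(1+690/28721) = 931/1000 ≈ 0.931000
step 4 [2y] zero: DF = P = 4463/5000 ≈ 0.892600
step 5 [2.5y] bond c/2=1/32: DF=(20373/20000 − 1/32·(0.989500+0.951600+0.931000+0.892600))/(1+1/32) = 8737/10000 ≈ 0.873700
step 6 [3y] swap r/2=1603/54781: DF=(1 − 1603/54781·(0.989500+0.951600+0.931000+0.892600+0.873700))/(1+1603/54781) = 8397/10000 ≈ 0.839700
step 7 [3.5y] zero: DF = P = 1639/2000 ≈ 0.819500

1 1/2 1979/2000
2 1 2379/2500
3 3/2 931/1000
4 2 4463/5000
5 5/2 8737/10000
6 3 8397/10000
7 7/2 1639/2000
DF(3.5y) = 1639/2000 ≈ 0.819500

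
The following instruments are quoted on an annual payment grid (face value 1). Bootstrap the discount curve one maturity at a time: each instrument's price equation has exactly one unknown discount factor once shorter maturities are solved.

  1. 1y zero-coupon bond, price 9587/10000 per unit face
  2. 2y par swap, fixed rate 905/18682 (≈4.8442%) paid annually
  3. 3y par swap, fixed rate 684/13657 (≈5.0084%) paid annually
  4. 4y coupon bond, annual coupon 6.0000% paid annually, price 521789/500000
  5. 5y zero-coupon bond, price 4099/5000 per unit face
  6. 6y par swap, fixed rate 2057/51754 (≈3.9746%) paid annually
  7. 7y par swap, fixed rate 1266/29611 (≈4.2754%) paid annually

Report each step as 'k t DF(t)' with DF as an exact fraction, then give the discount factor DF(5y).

step 1 [1y] zero: DF = P = 9587/10000 ≈ 0.958700
step 2 [2y] swap r/1=905/18682: DF=(1 − 905/18682·(0.958700))/(1+905/18682) = 1819/2000 ≈ 0.909500
step 3 [3y] swap r/1=684/13657: DF=(1 − 684/13657·(0.958700+0.909500))/(1+684/13657) = 1079/1250 ≈ 0.863200
step 4 [4y] bond c/1=3/50: DF=(521789/500000 − 3/50·(0.958700+0.909500+0.863200))/(1+3/50) = 8299/10000 ≈ 0.829900
step 5 [5y] zero: DF = P = 4099/5000 ≈ 0.819800
step 6 [6y] swap r/1=2057/51754: DF=(1 − 2057/51754·(0.958700+0.909500+0.863200+0.829900+0.819800))/(1+2057/51754) = 7943/10000 ≈ 0.794300
step 7 [7y] swap r/1=1266/29611: DF=(1 − 1266/29611·(0.958700+0.909500+0.863200+0.829900+0.819800+0.794300))/(1+1266/29611) = 1867/2500 ≈ 0.746800

1 1 9587/10000
2 2 1819/2000
3 3 1079/1250
4 4 8299/10000
5 5 4099/5000
6 6 7943/10000
7 7 1867/2500
DF(5y) = 4099/5000 ≈ 0.819800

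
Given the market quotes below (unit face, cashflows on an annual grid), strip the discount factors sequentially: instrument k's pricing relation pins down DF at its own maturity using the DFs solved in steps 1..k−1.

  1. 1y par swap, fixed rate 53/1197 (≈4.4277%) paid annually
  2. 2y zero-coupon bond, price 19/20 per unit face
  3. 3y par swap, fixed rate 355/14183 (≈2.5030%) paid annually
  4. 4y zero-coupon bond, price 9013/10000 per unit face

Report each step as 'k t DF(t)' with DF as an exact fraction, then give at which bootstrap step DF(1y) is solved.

step 1 [1y] swap r/1=53/1197: DF=(1 − 53/1197·(0))/(1+53/1197) = 1197/1250 ≈ 0.957600
step 2 [2y] zero: DF = P = 19/20 ≈ 0.950000
step 3 [3y] swap r/1=355/14183: DF=(1 − 355/14183·(0.957600+0.950000))/(1+355/14183) = 929/1000 ≈ 0.929000
step 4 [4y] zero: DF = P = 9013/10000 ≈ 0.901300

1 1 1197/1250
2 2 19/20
3 3 929/1000
4 4 9013/10000
DF(1y) is solved at step 1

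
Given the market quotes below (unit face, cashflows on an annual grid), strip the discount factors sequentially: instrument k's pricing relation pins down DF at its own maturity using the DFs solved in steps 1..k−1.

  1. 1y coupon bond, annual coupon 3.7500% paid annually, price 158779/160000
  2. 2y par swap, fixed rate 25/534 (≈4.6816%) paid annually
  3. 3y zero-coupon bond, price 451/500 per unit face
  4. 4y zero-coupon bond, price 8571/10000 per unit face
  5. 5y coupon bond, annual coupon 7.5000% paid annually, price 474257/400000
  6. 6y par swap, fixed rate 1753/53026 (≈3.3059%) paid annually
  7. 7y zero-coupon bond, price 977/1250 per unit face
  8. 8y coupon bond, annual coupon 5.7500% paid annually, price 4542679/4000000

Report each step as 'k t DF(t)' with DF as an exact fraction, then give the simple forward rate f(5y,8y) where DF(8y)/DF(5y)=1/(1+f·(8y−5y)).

1 1 1913/2000
2 2 73/80
3 3 451/500
4 4 8571/10000
5 5 4249/5000
6 6 8247/10000
7 7 977/1250
8 8 7431/10000
f(5y,8y) = ((4249/5000)/(7431/10000) − 1)/(3) = 1067/22293 ≈ 4.7863%

step 1 [1y] bond c/1=3/80: DF=(158779/160000 − 3/80·(0))/(1+3/80) = 1913/2000 ≈ 0.956500
step 2 [2y] swap r/1=25/534: DF=(1 − 25/534·(0.956500))/(1+25/534) = 73/80 ≈ 0.912500
step 3 [3y] zero: DF = P = 451/500 ≈ 0.902000
step 4 [4y] zero: DF = P = 8571/10000 ≈ 0.857100
step 5 [5y] bond c/1=3/40: DF=(474257/400000 − 3/40·(0.956500+0.912500+0.902000+0.857100))/(1+3/40) = 4249/5000 ≈ 0.849800
step 6 [6y] swap r/1=1753/53026: DF=(1 − 1753/53026·(0.956500+0.912500+0.902000+0.857100+0.849800))/(1+1753/53026) = 8247/10000 ≈ 0.824700
step 7 [7y] zero: DF = P = 977/1250 ≈ 0.781600
step 8 [8y] bond c/1=23/400: DF=(4542679/4000000 − 23/400·(0.956500+0.912500+0.902000+0.857100+0.849800+0.824700+0.781600))/(1+23/400) = 7431/10000 ≈ 0.743100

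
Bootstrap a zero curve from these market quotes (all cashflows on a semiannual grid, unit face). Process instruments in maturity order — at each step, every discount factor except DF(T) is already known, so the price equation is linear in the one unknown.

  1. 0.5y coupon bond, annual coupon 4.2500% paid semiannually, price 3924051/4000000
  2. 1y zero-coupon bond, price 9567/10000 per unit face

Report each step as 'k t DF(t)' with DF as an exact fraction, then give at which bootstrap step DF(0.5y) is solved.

step 1 [0.5y] bond c/2=17/800: DF=(3924051/4000000 − 17/800·(0))/(1+17/800) = 4803/5000 ≈ 0.960600
step 2 [1y] zero: DF = P = 9567/10000 ≈ 0.956700

1 1/2 4803/5000
2 1 9567/10000
DF(0.5y) is solved at step 1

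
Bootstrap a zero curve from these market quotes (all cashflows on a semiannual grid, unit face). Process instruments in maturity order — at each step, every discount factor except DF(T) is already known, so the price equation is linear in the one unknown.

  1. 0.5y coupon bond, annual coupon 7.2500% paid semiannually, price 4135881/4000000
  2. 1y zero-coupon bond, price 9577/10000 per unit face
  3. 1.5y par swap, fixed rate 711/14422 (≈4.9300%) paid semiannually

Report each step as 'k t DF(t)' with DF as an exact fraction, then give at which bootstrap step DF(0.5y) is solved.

step 1 [0.5y] bond c/2=29/800: DF=(4135881/4000000 − 29/800·(0))/(1+29/800) = 4989/5000 ≈ 0.997800
step 2 [1y] zero: DF = P = 9577/10000 ≈ 0.957700
step 3 [1.5y] swap r/2=711/28844: DF=(1 − 711/28844·(0.997800+0.957700))/(1+711/28844) = 9289/10000 ≈ 0.928900

1 1/2 4989/5000
2 1 9577/10000
3 3/2 9289/10000
DF(0.5y) is solved at step 1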